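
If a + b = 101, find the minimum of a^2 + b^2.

10201/2

With a + b = 101, a^2 + b^2 = a^2 + (101 − a)^2.
The derivative 2a − 2(101 − a) = 4a − 202 vanishes at a = 101/2; second derivative 4 > 0, a minimum.
The minimum is 2·(101/2)^2 = 10201/2.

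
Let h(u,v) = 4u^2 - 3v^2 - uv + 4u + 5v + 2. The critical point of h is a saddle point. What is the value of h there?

170/49

∂h/∂u = 8u - v + 4 = 0 and ∂h/∂v = -u - 6v + 5 = 0, so (u, v) = (-19/49, 44/49).
The Hessian has h_{uu} = 8, h_{vv} = -6, h_{uv} = -1, giving D = -49 < 0, so the point is a saddle point.
h(-19/49, 44/49) = 170/49.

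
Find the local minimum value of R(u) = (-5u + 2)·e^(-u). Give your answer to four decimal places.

-1.2330

Differentiating with the product rule gives R'(u) = (5u - 7)·e^(-u). Since e^(-u) > 0, the only critical point is u = 7/5.
R''(7/5) has the same sign as 5 > 0, so this is a local minimum.
R(7/5) = (-5)·e^(-7/5) ≈ -1.2330.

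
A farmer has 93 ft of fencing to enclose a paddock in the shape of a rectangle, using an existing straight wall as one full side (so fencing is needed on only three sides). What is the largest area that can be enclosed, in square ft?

Let the sides perpendicular to the wall have length x and the parallel side y, so 2x + y = 93 and the area is A = xy = x(93 − 2x).
A'(x) = 93 − 4x = 0 gives x = 93/4, and A''(x) = −4 < 0 confirms a maximum.
Then y = 93 − 2·93/4 = 93/2 and A = 8649/8.

8649/8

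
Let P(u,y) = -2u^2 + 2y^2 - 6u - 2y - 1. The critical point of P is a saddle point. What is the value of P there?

3

∂P/∂u = -4u - 6 = 0 and ∂P/∂y = 4y - 2 = 0, so (u, y) = (-3/2, 1/2).
The Hessian has P_{uu} = -4, P_{yy} = 4, P_{uy} = 0, giving D = -16 < 0, so the point is a saddle point.
P(-3/2, 1/2) = 3.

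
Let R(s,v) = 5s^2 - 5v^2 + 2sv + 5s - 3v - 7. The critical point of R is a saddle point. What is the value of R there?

-389/52

∂R/∂s = 10s + 2v + 5 = 0 and ∂R/∂v = 2s - 10v - 3 = 0, so (s, v) = (-11/26, -5/13).
The Hessian has R_{ss} = 10, R_{vv} = -10, R_{sv} = 2, giving D = -104 < 0, so the point is a saddle point.
R(-11/26, -5/13) = -389/52.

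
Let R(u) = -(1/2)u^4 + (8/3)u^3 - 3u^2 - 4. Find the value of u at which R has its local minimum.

Critical points: R'(u) = -2u^3 + 8u^2 - 6u vanishes at u = 0, 1, 3.
Since R''(u) = -6u^2 + 16u - 6, we get R''(0) = -6 < 0 ⇒ local maximum; R''(1) = 4 > 0 ⇒ local minimum; R''(3) = -12 < 0 ⇒ local maximum.
Thus R has its local minimum at u = 1, with value -29/6.

1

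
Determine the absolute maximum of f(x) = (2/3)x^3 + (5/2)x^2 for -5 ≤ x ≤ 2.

46/3

Differentiating, f'(x) = 2x^2 + 5x; which vanishes at x = -5/2 and x = 0.
Evaluating at the critical points and endpoints: f(-5) = -125/6; f(-5/2) = 125/24; f(0) = 0; f(2) = 46/3.
So the maximum is f(2) = 46/3.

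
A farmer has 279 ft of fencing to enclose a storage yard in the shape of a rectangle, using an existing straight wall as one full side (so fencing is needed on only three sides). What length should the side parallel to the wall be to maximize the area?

Let the sides perpendicular to the wall have length x and the parallel side y, so 2x + y = 279 and the area is A = xy = x(279 − 2x).
A'(x) = 279 − 4x = 0 gives x = 279/4, and A''(x) = −4 < 0 confirms a maximum.
Then y = 279 − 2·279/4 = 279/2 and A = 77841/8.

279/2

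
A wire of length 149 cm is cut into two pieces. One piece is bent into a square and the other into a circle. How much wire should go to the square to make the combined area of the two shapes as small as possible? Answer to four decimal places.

83.4548

Let x be the length used for the square. Square side x/4; circle radius (149−x)/(2π).
A(x) = (x/4)² + π·((149−x)/(2π))² = x²/16 + (149−x)²/(4π) for 0 ≤ x ≤ 149. A'(x) = x/8 − (149−x)/(2π) = 0 gives x = 4·149/(π+4) ≈ 83.4548.
A'' = 1/8 + 1/(2π) > 0, so this gives the minimum combined area; x ≈ 83.4548 cm to the square.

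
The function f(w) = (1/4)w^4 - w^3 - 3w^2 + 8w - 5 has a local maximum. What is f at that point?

Critical points: f'(w) = w^3 - 3w^2 - 6w + 8 vanishes at w = -2, 1, 4.
Since f''(w) = 3w^2 - 6w - 6, we get f''(-2) = 18 > 0 ⇒ local minimum; f''(1) = -9 < 0 ⇒ local maximum; f''(4) = 18 > 0 ⇒ local minimum.
The local maximum is f(1) = -3/4.

-3/4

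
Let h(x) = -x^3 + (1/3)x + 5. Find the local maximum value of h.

137/27

Critical points: h'(x) = -3x^2 + 1/3 vanishes at x = -1/3, 1/3.
Second-derivative test with h''(x) = -6x: h''(-1/3) = 2 > 0 ⇒ local minimum; h''(1/3) = -2 < 0 ⇒ local maximum.
So the local maximum value is h(1/3) = 137/27.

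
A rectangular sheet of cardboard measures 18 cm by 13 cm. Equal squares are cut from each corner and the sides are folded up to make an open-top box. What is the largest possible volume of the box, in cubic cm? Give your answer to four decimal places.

260.0078

With cut size x, the volume is V(x) = x(18 − 2x)(13 − 2x) for 0 < x < 6.5.
V'(x) = 12x^2 − 124x + 234. Setting V'(x) = 0 gives x ≈ 2.4844 (the root in (0, 6.5)).
V''(x) = 24x − 124 is negative there, so this is the maximum; V ≈ 260.0078.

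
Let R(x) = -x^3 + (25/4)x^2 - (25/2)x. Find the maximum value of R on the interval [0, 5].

Differentiating, R'(x) = -3x^2 + (25/2)x - 25/2; which vanishes at x = 5/3 and x = 5/2.
Candidates: R(0) = 0,  R(5/3) = -875/108,  R(5/2) = -125/16,  R(5) = -125/4.
The maximum over the interval is 0, attained at x = 0.

0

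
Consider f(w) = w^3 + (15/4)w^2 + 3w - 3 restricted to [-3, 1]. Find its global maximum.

Differentiating, f'(w) = 3w^2 + (15/2)w + 3; which vanishes at w = -2 and w = -1/2.
Compare values at every candidate in [-3, 1]: f(-3) = -21/4, f(-2) = -2, f(-1/2) = -59/16, f(1) = 19/4.
So the maximum is f(1) = 19/4.

19/4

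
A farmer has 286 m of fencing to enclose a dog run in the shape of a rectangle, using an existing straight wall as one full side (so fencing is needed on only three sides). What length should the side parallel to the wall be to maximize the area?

143

Let the sides perpendicular to the wall have length x and the parallel side y, so 2x + y = 286 and the area is A = xy = x(286 − 2x).
A'(x) = 286 − 4x = 0 gives x = 143/2, and A''(x) = −4 < 0 confirms a maximum.
Then y = 286 − 2·143/2 = 143 and A = 20449/2.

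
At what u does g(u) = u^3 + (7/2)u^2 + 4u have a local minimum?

-1

g'(u) = 3u^2 + 7u + 4 = 0 at u = -4/3, -1.
g''(u) = 6u + 7. g''(-4/3) = -1 < 0 ⇒ local maximum; g''(-1) = 1 > 0 ⇒ local minimum.
So the local minimum value is g(-1) = -3/2.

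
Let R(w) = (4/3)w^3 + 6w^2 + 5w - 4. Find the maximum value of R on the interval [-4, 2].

122/3

The derivative is 4w^2 + 12w + 5, which vanishes at w = -5/2 and w = -1/2.
Evaluating at the critical points and endpoints: R(-4) = -40/3,  R(-5/2) = 1/6,  R(-1/2) = -31/6,  R(2) = 122/3.
So the maximum is R(2) = 122/3.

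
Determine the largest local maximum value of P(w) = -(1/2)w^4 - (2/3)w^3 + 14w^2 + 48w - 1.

P'(w) = -2w^3 - 2w^2 + 28w + 48 = 0 at w = -3, -2, 4.
Since P''(w) = -6w^2 - 4w + 28, we get P''(-3) = -14 < 0 ⇒ local maximum; P''(-2) = 12 > 0 ⇒ local minimum; P''(4) = -84 < 0 ⇒ local maximum.
The largest local maximum is P(4) = 733/3.

733/3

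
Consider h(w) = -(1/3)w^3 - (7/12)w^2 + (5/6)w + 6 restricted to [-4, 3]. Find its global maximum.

The derivative is -w^2 - (7/6)w + 5/6, which vanishes at w = -5/3 and w = 1/2.
Candidates: h(-4) = 44/3; h(-5/3) = 1469/324; h(1/2) = 299/48; h(3) = -23/4.
Hence the absolute maximum is 44/3 at w = -4.

44/3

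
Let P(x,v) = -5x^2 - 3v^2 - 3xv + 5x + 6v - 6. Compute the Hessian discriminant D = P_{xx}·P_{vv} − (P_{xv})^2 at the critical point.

51

∂P/∂x = -10x - 3v + 5 = 0 and ∂P/∂v = -3x - 6v + 6 = 0, so (x, v) = (4/17, 15/17).
The Hessian has P_{xx} = -10, P_{vv} = -6, P_{xv} = -3, giving D = 51 > 0 with P_{xx} < 0, so the point is a local maximum.
D = (-10)·(-6) − (-3)^2 = 51.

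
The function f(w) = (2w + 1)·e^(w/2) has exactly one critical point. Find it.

f'(w) = 2·e^(w/2) + (2w + 1)·(1/2)·e^(w/2) = (w + 5/2)·e^(w/2). Since e^(w/2) > 0, the only critical point is w = -5/2.
f''(-5/2) has the same sign as 1 > 0, so this is a local minimum.
f(-5/2) = (-4)·e^(-5/4) ≈ -1.1460.

-5/2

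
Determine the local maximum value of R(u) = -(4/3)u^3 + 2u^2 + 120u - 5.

499

R'(u) = -4u^2 + 4u + 120. Setting R'(u) = 0 gives u ∈ {-5, 6}.
Second-derivative test with R''(u) = -8u + 4: R''(-5) = 44 > 0 ⇒ local minimum; R''(6) = -44 < 0 ⇒ local maximum.
Thus R has its local maximum at u = 6, with value 499.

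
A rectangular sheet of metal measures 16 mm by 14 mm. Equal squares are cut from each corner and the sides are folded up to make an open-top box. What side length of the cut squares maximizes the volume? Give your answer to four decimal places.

2.4834

With cut size x, the volume is V(x) = x(16 − 2x)(14 − 2x) for 0 < x < 7.
V'(x) = 12x^2 − 120x + 224. Setting V'(x) = 0 gives x ≈ 2.4834 (the root in (0, 7)).
V''(x) = 24x − 120 is negative there, so this is the maximum; V ≈ 247.5083.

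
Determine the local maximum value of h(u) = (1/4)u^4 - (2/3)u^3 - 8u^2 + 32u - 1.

h'(u) = u^3 - 2u^2 - 16u + 32 = 0 at u = -4, 2, 4.
h''(u) = 3u^2 - 4u - 16. h''(-4) = 48 > 0 ⇒ local minimum; h''(2) = -12 < 0 ⇒ local maximum; h''(4) = 16 > 0 ⇒ local minimum.
Thus h has its local maximum at u = 2, with value 89/3.

89/3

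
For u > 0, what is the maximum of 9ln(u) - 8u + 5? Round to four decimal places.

R'(u) = 9/u − 8 = 0 gives u = 9/8.
R''(u) = -9/u², which is negative for u > 0, so this is a local maximum.
R(9/8) = 9·ln(9/8) - 9 + 5 ≈ -2.9400.

-2.9400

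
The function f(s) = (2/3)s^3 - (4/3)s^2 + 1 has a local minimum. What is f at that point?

17/81

Critical points: f'(s) = 2s^2 - (8/3)s vanishes at s = 0, 4/3.
Second-derivative test with f''(s) = 4s - 8/3: f''(0) = -8/3 < 0 ⇒ local maximum; f''(4/3) = 8/3 > 0 ⇒ local minimum.
So the local minimum value is f(4/3) = 17/81.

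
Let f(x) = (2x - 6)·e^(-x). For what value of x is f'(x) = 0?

f'(x) = 2·e^(-x) + (2x - 6)·(-1)·e^(-x) = (-2x + 8)·e^(-x). Since e^(-x) > 0, the only critical point is x = 4.
f''(4) has the same sign as -2 < 0, so this is a local maximum.
f(4) = (2)·e^(-4) ≈ 0.0366.

4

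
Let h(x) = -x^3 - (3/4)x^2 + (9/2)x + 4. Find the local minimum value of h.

h'(x) = -3x^2 - (3/2)x + 9/2 = 0 at x = -3/2, 1.
Since h''(x) = -6x - 3/2, we get h''(-3/2) = 15/2 > 0 ⇒ local minimum; h''(1) = -15/2 < 0 ⇒ local maximum.
The local minimum is h(-3/2) = -17/16.

-17/16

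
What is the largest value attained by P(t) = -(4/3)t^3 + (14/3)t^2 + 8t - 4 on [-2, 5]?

26

The derivative is -4t^2 + (28/3)t + 8, which vanishes at t = -2/3 and t = 3.
Evaluating at the critical points and endpoints: P(-2) = 28/3, P(-2/3) = -556/81, P(3) = 26, P(5) = -14.
The maximum over the interval is 26, attained at t = 3.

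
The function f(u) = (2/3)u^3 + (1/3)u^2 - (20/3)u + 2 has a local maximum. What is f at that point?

34/3

f'(u) = 2u^2 + (2/3)u - 20/3 = 0 at u = -2, 5/3.
Second-derivative test with f''(u) = 4u + 2/3: f''(-2) = -22/3 < 0 ⇒ local maximum; f''(5/3) = 22/3 > 0 ⇒ local minimum.
Thus f has its local maximum at u = -2, with value 34/3.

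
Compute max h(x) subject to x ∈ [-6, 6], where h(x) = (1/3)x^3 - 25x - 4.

238/3

h'(x) = x^2 - 25, which vanishes at x = -5 and x = 5.
Candidates: h(-6) = 74,  h(-5) = 238/3,  h(5) = -262/3,  h(6) = -82.
Hence the absolute maximum is 238/3 at x = -5.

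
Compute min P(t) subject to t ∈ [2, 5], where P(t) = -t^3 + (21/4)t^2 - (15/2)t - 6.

-149/4

The derivative is -3t^2 + (21/2)t - 15/2, whose only zero in [2, 5] is t = 5/2.
Candidates: P(2) = -8,  P(5/2) = -121/16,  P(5) = -149/4.
So the minimum is P(5) = -149/4.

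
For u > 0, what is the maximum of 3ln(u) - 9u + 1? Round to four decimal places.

f'(u) = 3/u − 9 = 0 gives u = 1/3.
f''(u) = -3/u², which is negative for u > 0, so this is a local maximum.
f(1/3) = 3·ln(1/3) - 3 + 1 ≈ -5.2958.

-5.2958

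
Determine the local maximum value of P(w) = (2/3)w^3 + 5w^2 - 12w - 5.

103

P'(w) = 2w^2 + 10w - 12 = 0 at w = -6, 1.
P''(w) = 4w + 10. P''(-6) = -14 < 0 ⇒ local maximum; P''(1) = 14 > 0 ⇒ local minimum.
Thus P has its local maximum at w = -6, with value 103.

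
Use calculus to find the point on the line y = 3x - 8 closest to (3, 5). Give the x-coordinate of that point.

21/5

Minimize D(x)^2 = (x - 3)^2 + (3x - 13)^2.
d/dx[D^2] = 2(x - 3) + 2·3·(3x - 13) = 0 ⇒ x = 21/5.
Then y = 23/5 and the distance is √(8/5) ≈ 1.2649.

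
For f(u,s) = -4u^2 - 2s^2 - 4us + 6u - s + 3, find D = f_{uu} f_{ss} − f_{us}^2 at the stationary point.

16

∂f/∂u = -8u - 4s + 6 = 0 and ∂f/∂s = -4u - 4s - 1 = 0, so (u, s) = (7/4, -2).
The Hessian has f_{uu} = -8, f_{ss} = -4, f_{us} = -4, giving D = 16 > 0 with f_{uu} < 0, so the point is a local maximum.
D = (-8)·(-4) − (-4)^2 = 16.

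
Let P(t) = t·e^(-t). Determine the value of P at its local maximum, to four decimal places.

By the product rule, P'(t) = (-t + 1)·e^(-t). Since e^(-t) > 0, the only critical point is t = 1.
P''(1) has the same sign as -1 < 0, so this is a local maximum.
P(1) = (1)·e^(-1) ≈ 0.3679.

0.3679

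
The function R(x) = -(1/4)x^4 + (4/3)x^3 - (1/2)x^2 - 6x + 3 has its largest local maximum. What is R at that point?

R'(x) = -x^3 + 4x^2 - x - 6. Setting R'(x) = 0 gives x ∈ {-1, 2, 3}.
R''(x) = -3x^2 + 8x - 1. R''(-1) = -12 < 0 ⇒ local maximum; R''(2) = 3 > 0 ⇒ local minimum; R''(3) = -4 < 0 ⇒ local maximum.
So the largest local maximum value is R(-1) = 83/12.

83/12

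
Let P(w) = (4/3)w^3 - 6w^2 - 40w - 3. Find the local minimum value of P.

P'(w) = 4w^2 - 12w - 40 = 0 at w = -2, 5.
Since P''(w) = 8w - 12, we get P''(-2) = -28 < 0 ⇒ local maximum; P''(5) = 28 > 0 ⇒ local minimum.
So the local minimum value is P(5) = -559/3.

-559/3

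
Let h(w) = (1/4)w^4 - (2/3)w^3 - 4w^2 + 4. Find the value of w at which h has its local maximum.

Critical points: h'(w) = w^3 - 2w^2 - 8w vanishes at w = -2, 0, 4.
Second-derivative test with h''(w) = 3w^2 - 4w - 8: h''(-2) = 12 > 0 ⇒ local minimum; h''(0) = -8 < 0 ⇒ local maximum; h''(4) = 24 > 0 ⇒ local minimum.
So the local maximum value is h(0) = 4.

0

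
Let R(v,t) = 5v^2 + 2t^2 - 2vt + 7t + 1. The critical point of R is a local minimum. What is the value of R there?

∂R/∂v = 10v - 2t = 0 and ∂R/∂t = -2v + 4t + 7 = 0, so (v, t) = (-7/18, -35/18).
The Hessian has R_{vv} = 10, R_{tt} = 4, R_{vt} = -2, giving D = 36 > 0 with R_{vv} > 0, so the point is a local minimum.
R(-7/18, -35/18) = -209/36.

-209/36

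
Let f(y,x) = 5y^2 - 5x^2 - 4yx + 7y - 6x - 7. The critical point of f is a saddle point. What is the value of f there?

-1045/116

∂f/∂y = 10y - 4x + 7 = 0 and ∂f/∂x = -4y - 10x - 6 = 0, so (y, x) = (-47/58, -8/29).
The Hessian has f_{yy} = 10, f_{xx} = -10, f_{yx} = -4, giving D = -116 < 0, so the point is a saddle point.
f(-47/58, -8/29) = -1045/116.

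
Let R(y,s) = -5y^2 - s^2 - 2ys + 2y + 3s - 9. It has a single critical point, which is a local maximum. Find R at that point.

-107/16

∂R/∂y = -10y - 2s + 2 = 0 and ∂R/∂s = -2y - 2s + 3 = 0, so (y, s) = (-1/8, 13/8).
The Hessian has R_{yy} = -10, R_{ss} = -2, R_{ys} = -2, giving D = 16 > 0 with R_{yy} < 0, so the point is a local maximum.
R(-1/8, 13/8) = -107/16.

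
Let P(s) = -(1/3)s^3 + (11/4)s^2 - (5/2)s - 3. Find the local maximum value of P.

139/12

Critical points: P'(s) = -s^2 + (11/2)s - 5/2 vanishes at s = 1/2, 5.
Since P''(s) = -2s + 11/2, we get P''(1/2) = 9/2 > 0 ⇒ local minimum; P''(5) = -9/2 < 0 ⇒ local maximum.
Thus P has its local maximum at s = 5, with value 139/12.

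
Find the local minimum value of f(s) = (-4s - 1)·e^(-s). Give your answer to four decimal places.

-1.8895

Differentiating with the product rule gives f'(s) = (4s - 3)·e^(-s). Since e^(-s) > 0, the only critical point is s = 3/4.
f''(3/4) has the same sign as 4 > 0, so this is a local minimum.
f(3/4) = (-4)·e^(-3/4) ≈ -1.8895.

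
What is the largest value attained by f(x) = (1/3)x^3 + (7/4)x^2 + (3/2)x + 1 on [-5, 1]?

55/12

Differentiating, f'(x) = x^2 + (7/2)x + 3/2; which vanishes at x = -3 and x = -1/2.
Candidates: f(-5) = -53/12,  f(-3) = 13/4,  f(-1/2) = 31/48,  f(1) = 55/12.
The maximum over the interval is 55/12, attained at x = 1.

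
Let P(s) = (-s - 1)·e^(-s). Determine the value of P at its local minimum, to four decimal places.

-1.0000

By the product rule, P'(s) = (s)·e^(-s). Since e^(-s) > 0, the only critical point is s = 0.
P''(0) has the same sign as 1 > 0, so this is a local minimum.
P(0) = (-1)·e^(0) ≈ -1.0000.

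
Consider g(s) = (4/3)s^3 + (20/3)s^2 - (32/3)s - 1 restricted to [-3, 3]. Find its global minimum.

-385/81

Differentiating, g'(s) = 4s^2 + (40/3)s - 32/3; whose only zero in [-3, 3] is s = 2/3.
Candidates: g(-3) = 55,  g(2/3) = -385/81,  g(3) = 63.
The minimum over the interval is -385/81, attained at s = 2/3.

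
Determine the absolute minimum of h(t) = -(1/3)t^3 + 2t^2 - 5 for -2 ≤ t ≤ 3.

h'(t) = -t^2 + 4t, whose only zero in [-2, 3] is t = 0.
Evaluating at the critical points and endpoints: h(-2) = 17/3, h(0) = -5, h(3) = 4.
The minimum over the interval is -5, attained at t = 0.

-5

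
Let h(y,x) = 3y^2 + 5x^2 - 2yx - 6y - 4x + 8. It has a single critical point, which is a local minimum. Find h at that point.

∂h/∂y = 6y - 2x - 6 = 0 and ∂h/∂x = -2y + 10x - 4 = 0, so (y, x) = (17/14, 9/14).
The Hessian has h_{yy} = 6, h_{xx} = 10, h_{yx} = -2, giving D = 56 > 0 with h_{yy} > 0, so the point is a local minimum.
h(17/14, 9/14) = 43/14.

43/14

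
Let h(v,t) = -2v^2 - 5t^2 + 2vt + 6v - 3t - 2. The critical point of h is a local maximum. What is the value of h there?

∂h/∂v = -4v + 2t + 6 = 0 and ∂h/∂t = 2v - 10t - 3 = 0, so (v, t) = (3/2, 0).
The Hessian has h_{vv} = -4, h_{tt} = -10, h_{vt} = 2, giving D = 36 > 0 with h_{vv} < 0, so the point is a local maximum.
h(3/2, 0) = 5/2.

5/2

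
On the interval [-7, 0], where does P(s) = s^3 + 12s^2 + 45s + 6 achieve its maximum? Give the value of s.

Differentiating, P'(s) = 3s^2 + 24s + 45; which vanishes at s = -5 and s = -3.
Compare values at every candidate in [-7, 0]: P(-7) = -64, P(-5) = -44, P(-3) = -48, P(0) = 6.
So the maximum is P(0) = 6.

0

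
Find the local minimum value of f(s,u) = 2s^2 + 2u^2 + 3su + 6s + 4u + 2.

-18/7

∂f/∂s = 4s + 3u + 6 = 0 and ∂f/∂u = 3s + 4u + 4 = 0, so (s, u) = (-12/7, 2/7).
The Hessian has f_{ss} = 4, f_{uu} = 4, f_{su} = 3, giving D = 7 > 0 with f_{ss} > 0, so the point is a local minimum.
f(-12/7, 2/7) = -18/7.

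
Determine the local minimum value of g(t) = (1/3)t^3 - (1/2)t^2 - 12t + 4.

-92/3

g'(t) = t^2 - t - 12 = 0 at t = -3, 4.
Second-derivative test with g''(t) = 2t - 1: g''(-3) = -7 < 0 ⇒ local maximum; g''(4) = 7 > 0 ⇒ local minimum.
So the local minimum value is g(4) = -92/3.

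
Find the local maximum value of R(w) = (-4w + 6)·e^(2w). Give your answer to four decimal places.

By the product rule, R'(w) = (-8w + 8)·e^(2w). Since e^(2w) > 0, the only critical point is w = 1.
R''(1) has the same sign as -8 < 0, so this is a local maximum.
R(1) = (2)·e^(2) ≈ 14.7781.

14.7781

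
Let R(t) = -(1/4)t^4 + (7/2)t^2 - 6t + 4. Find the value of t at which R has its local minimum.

1

R'(t) = -t^3 + 7t - 6. Setting R'(t) = 0 gives t ∈ {-3, 1, 2}.
Second-derivative test with R''(t) = -3t^2 + 7: R''(-3) = -20 < 0 ⇒ local maximum; R''(1) = 4 > 0 ⇒ local minimum; R''(2) = -5 < 0 ⇒ local maximum.
So the local minimum value is R(1) = 5/4.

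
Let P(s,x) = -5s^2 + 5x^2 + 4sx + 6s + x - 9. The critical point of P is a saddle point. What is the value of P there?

∂P/∂s = -10s + 4x + 6 = 0 and ∂P/∂x = 4s + 10x + 1 = 0, so (s, x) = (14/29, -17/58).
The Hessian has P_{ss} = -10, P_{xx} = 10, P_{sx} = 4, giving D = -116 < 0, so the point is a saddle point.
P(14/29, -17/58) = -893/116.

-893/116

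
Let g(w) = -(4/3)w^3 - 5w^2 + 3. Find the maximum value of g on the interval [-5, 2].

134/3

g'(w) = -4w^2 - 10w, which vanishes at w = -5/2 and w = 0.
Candidates: g(-5) = 134/3, g(-5/2) = -89/12, g(0) = 3, g(2) = -83/3.
So the maximum is g(-5) = 134/3.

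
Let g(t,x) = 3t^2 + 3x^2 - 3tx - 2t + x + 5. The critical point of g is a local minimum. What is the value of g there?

14/3

∂g/∂t = 6t - 3x - 2 = 0 and ∂g/∂x = -3t + 6x + 1 = 0, so (t, x) = (1/3, 0).
The Hessian has g_{tt} = 6, g_{xx} = 6, g_{tx} = -3, giving D = 27 > 0 with g_{tt} > 0, so the point is a local minimum.
g(1/3, 0) = 14/3.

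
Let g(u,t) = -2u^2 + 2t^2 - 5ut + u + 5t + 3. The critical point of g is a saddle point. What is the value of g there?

100/41

∂g/∂u = -4u - 5t + 1 = 0 and ∂g/∂t = -5u + 4t + 5 = 0, so (u, t) = (29/41, -15/41).
The Hessian has g_{uu} = -4, g_{tt} = 4, g_{ut} = -5, giving D = -41 < 0, so the point is a saddle point.
g(29/41, -15/41) = 100/41.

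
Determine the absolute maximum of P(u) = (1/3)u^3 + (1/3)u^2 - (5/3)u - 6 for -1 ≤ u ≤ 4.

14

Differentiating, P'(u) = u^2 + (2/3)u - 5/3; whose only zero in [-1, 4] is u = 1.
Compare values at every candidate in [-1, 4]: P(-1) = -13/3,  P(1) = -7,  P(4) = 14.
So the maximum is P(4) = 14.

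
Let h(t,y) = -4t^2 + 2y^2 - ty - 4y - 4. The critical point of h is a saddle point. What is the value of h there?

-196/33

∂h/∂t = -8t - y = 0 and ∂h/∂y = -t + 4y - 4 = 0, so (t, y) = (-4/33, 32/33).
The Hessian has h_{tt} = -8, h_{yy} = 4, h_{ty} = -1, giving D = -33 < 0, so the point is a saddle point.
h(-4/33, 32/33) = -196/33.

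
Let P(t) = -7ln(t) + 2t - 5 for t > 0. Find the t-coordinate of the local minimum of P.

7/2

P'(t) = -7/t + 2 = 0 gives t = 7/2.
P''(t) = 7/t², which is positive for t > 0, so this is a local minimum.
P(7/2) = -7·ln(7/2) + 7 - 5 ≈ -6.7693.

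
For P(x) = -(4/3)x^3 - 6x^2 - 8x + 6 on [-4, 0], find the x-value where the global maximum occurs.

-4

Differentiating, P'(x) = -4x^2 - 12x - 8; which vanishes at x = -2 and x = -1.
Evaluating at the critical points and endpoints: P(-4) = 82/3; P(-2) = 26/3; P(-1) = 28/3; P(0) = 6.
So the maximum is P(-4) = 82/3.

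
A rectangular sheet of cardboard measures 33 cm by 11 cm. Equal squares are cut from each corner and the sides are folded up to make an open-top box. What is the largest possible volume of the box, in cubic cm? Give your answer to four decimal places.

With cut size x, the volume is V(x) = x(33 − 2x)(11 − 2x) for 0 < x < 5.5.
V'(x) = 12x^2 − 176x + 363. Setting V'(x) = 0 gives x ≈ 2.4828 (the root in (0, 5.5)).
V''(x) = 24x − 176 is negative there, so this is the maximum; V ≈ 420.0172.

420.0172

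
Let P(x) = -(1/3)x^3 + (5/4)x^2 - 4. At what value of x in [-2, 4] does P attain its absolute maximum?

The derivative is -x^2 + (5/2)x, which vanishes at x = 0 and x = 5/2.
Compare values at every candidate in [-2, 4]: P(-2) = 11/3; P(0) = -4; P(5/2) = -67/48; P(4) = -16/3.
So the maximum is P(-2) = 11/3.

-2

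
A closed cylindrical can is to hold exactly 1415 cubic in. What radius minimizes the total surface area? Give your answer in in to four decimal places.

6.0840

With radius r and height h, πr²h = 1415 so h = 1415/(πr²), and S(r) = 2πr² + 2πrh = 2πr² + 2·1415/r.
S'(r) = 4πr − 2·1415/r² = 0 ⇒ r³ = 1415/(2π), so r ≈ 6.0840 and h = 2r ≈ 12.1681.
S''(r) = 4π + 4·1415/r³ > 0, so this is the minimum; S ≈ 697.7270.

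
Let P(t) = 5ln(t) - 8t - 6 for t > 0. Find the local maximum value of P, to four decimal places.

P'(t) = 5/t − 8 = 0 gives t = 5/8.
P''(t) = -5/t², which is negative for t > 0, so this is a local maximum.
P(5/8) = 5·ln(5/8) - 5 - 6 ≈ -13.3500.

-13.3500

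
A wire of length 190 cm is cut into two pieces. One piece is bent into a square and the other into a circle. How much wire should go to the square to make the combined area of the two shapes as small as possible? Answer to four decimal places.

106.4188

Let x be the length used for the square. Square side x/4; circle radius (190−x)/(2π).
A(x) = (x/4)² + π·((190−x)/(2π))² = x²/16 + (190−x)²/(4π) for 0 ≤ x ≤ 190. A'(x) = x/8 − (190−x)/(2π) = 0 gives x = 4·190/(π+4) ≈ 106.4188.
A'' = 1/8 + 1/(2π) > 0, so this gives the minimum combined area; x ≈ 106.4188 cm to the square.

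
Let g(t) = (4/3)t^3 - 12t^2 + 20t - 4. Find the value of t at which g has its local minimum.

5

g'(t) = 4t^2 - 24t + 20 = 0 at t = 1, 5.
g''(t) = 8t - 24. g''(1) = -16 < 0 ⇒ local maximum; g''(5) = 16 > 0 ⇒ local minimum.
Thus g has its local minimum at t = 5, with value -112/3.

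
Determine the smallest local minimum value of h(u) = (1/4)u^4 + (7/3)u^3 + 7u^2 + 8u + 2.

Critical points: h'(u) = u^3 + 7u^2 + 14u + 8 vanishes at u = -4, -2, -1.
Second-derivative test with h''(u) = 3u^2 + 14u + 14: h''(-4) = 6 > 0 ⇒ local minimum; h''(-2) = -2 < 0 ⇒ local maximum; h''(-1) = 3 > 0 ⇒ local minimum.
So the smallest local minimum value is h(-4) = -10/3.

-10/3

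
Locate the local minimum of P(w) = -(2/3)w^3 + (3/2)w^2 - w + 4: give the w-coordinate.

Critical points: P'(w) = -2w^2 + 3w - 1 vanishes at w = 1/2, 1.
Since P''(w) = -4w + 3, we get P''(1/2) = 1 > 0 ⇒ local minimum; P''(1) = -1 < 0 ⇒ local maximum.
Thus P has its local minimum at w = 1/2, with value 91/24.

1/2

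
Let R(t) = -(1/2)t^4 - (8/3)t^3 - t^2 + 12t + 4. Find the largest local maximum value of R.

R'(t) = -2t^3 - 8t^2 - 2t + 12 = 0 at t = -3, -2, 1.
Since R''(t) = -6t^2 - 16t - 2, we get R''(-3) = -8 < 0 ⇒ local maximum; R''(-2) = 6 > 0 ⇒ local minimum; R''(1) = -24 < 0 ⇒ local maximum.
The largest local maximum is R(1) = 71/6.

71/6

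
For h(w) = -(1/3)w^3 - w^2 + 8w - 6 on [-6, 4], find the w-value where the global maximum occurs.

2

Differentiating, h'(w) = -w^2 - 2w + 8; which vanishes at w = -4 and w = 2.
Evaluating at the critical points and endpoints: h(-6) = -18, h(-4) = -98/3, h(2) = 10/3, h(4) = -34/3.
The maximum over the interval is 10/3, attained at w = 2.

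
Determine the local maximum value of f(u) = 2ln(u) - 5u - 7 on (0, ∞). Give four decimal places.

f'(u) = 2/u − 5 = 0 gives u = 2/5.
f''(u) = -2/u², which is negative for u > 0, so this is a local maximum.
f(2/5) = 2·ln(2/5) - 2 - 7 ≈ -10.8326.

-10.8326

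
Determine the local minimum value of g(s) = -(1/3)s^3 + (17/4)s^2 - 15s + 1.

g'(s) = -s^2 + (17/2)s - 15 = 0 at s = 5/2, 6.
Since g''(s) = -2s + 17/2, we get g''(5/2) = 7/2 > 0 ⇒ local minimum; g''(6) = -7/2 < 0 ⇒ local maximum.
The local minimum is g(5/2) = -727/48.

-727/48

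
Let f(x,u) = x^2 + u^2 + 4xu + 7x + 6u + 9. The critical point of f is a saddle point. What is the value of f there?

∂f/∂x = 2x + 4u + 7 = 0 and ∂f/∂u = 4x + 2u + 6 = 0, so (x, u) = (-5/6, -4/3).
The Hessian has f_{xx} = 2, f_{uu} = 2, f_{xu} = 4, giving D = -12 < 0, so the point is a saddle point.
f(-5/6, -4/3) = 25/12.

25/12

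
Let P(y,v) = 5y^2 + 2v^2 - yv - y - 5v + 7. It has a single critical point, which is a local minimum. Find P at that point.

47/13

∂P/∂y = 10y - v - 1 = 0 and ∂P/∂v = -y + 4v - 5 = 0, so (y, v) = (3/13, 17/13).
The Hessian has P_{yy} = 10, P_{vv} = 4, P_{yv} = -1, giving D = 39 > 0 with P_{yy} > 0, so the point is a local minimum.
P(3/13, 17/13) = 47/13.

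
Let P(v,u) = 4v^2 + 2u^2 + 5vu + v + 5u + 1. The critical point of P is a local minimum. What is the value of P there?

∂P/∂v = 8v + 5u + 1 = 0 and ∂P/∂u = 5v + 4u + 5 = 0, so (v, u) = (3, -5).
The Hessian has P_{vv} = 8, P_{uu} = 4, P_{vu} = 5, giving D = 7 > 0 with P_{vv} > 0, so the point is a local minimum.
P(3, -5) = -10.

-10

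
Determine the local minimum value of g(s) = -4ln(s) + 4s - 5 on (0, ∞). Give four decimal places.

-1.0000

g'(s) = -4/s + 4 = 0 gives s = 1.
g''(s) = 4/s², which is positive for s > 0, so this is a local minimum.
g(1) = -4·ln(1) + 4 - 5 ≈ -1.0000.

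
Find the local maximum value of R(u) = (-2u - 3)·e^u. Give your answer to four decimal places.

0.1642

Differentiating with the product rule gives R'(u) = (-2u - 5)·e^u. Since e^u > 0, the only critical point is u = -5/2.
R''(-5/2) has the same sign as -2 < 0, so this is a local maximum.
R(-5/2) = (2)·e^(-5/2) ≈ 0.1642.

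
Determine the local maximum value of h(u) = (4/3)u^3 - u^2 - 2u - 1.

Critical points: h'(u) = 4u^2 - 2u - 2 vanishes at u = -1/2, 1.
Second-derivative test with h''(u) = 8u - 2: h''(-1/2) = -6 < 0 ⇒ local maximum; h''(1) = 6 > 0 ⇒ local minimum.
So the local maximum value is h(-1/2) = -5/12.

-5/12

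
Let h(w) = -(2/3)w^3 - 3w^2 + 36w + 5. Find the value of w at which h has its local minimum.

-6

h'(w) = -2w^2 - 6w + 36 = 0 at w = -6, 3.
Since h''(w) = -4w - 6, we get h''(-6) = 18 > 0 ⇒ local minimum; h''(3) = -18 < 0 ⇒ local maximum.
So the local minimum value is h(-6) = -175.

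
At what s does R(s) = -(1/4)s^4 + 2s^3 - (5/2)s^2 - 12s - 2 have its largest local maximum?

-1

R'(s) = -s^3 + 6s^2 - 5s - 12 = 0 at s = -1, 3, 4.
Second-derivative test with R''(s) = -3s^2 + 12s - 5: R''(-1) = -20 < 0 ⇒ local maximum; R''(3) = 4 > 0 ⇒ local minimum; R''(4) = -5 < 0 ⇒ local maximum.
So the largest local maximum value is R(-1) = 21/4.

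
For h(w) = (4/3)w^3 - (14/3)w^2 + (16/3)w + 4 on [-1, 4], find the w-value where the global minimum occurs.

-1

h'(w) = 4w^2 - (28/3)w + 16/3, which vanishes at w = 1 and w = 4/3.
Candidates: h(-1) = -22/3,  h(1) = 6,  h(4/3) = 484/81,  h(4) = 36.
Hence the absolute minimum is -22/3 at w = -1.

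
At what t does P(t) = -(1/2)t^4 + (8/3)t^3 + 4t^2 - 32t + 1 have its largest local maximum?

-2

Critical points: P'(t) = -2t^3 + 8t^2 + 8t - 32 vanishes at t = -2, 2, 4.
P''(t) = -6t^2 + 16t + 8. P''(-2) = -48 < 0 ⇒ local maximum; P''(2) = 16 > 0 ⇒ local minimum; P''(4) = -24 < 0 ⇒ local maximum.
So the largest local maximum value is P(-2) = 155/3.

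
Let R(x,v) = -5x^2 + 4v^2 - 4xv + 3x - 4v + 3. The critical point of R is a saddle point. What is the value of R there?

∂R/∂x = -10x - 4v + 3 = 0 and ∂R/∂v = -4x + 8v - 4 = 0, so (x, v) = (1/12, 13/24).
The Hessian has R_{xx} = -10, R_{vv} = 8, R_{xv} = -4, giving D = -96 < 0, so the point is a saddle point.
R(1/12, 13/24) = 49/24.

49/24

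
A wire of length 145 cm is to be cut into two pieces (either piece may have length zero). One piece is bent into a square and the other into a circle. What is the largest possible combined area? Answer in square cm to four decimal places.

Let x be the length used for the square. Square side x/4; circle radius (145−x)/(2π).
A(x) = (x/4)² + π·((145−x)/(2π))² = x²/16 + (145−x)²/(4π) for 0 ≤ x ≤ 145. A'(x) = x/8 − (145−x)/(2π) = 0 gives x = 4·145/(π+4) ≈ 81.2144.
A'' > 0, so the interior critical point is a minimum; the maximum is at an endpoint. A(0) = 1673.1163 and A(145) = 1314.0625, so the largest area is 1673.1163.

1673.1163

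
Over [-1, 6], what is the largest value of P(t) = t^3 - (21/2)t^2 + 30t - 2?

P'(t) = 3t^2 - 21t + 30, which vanishes at t = 2 and t = 5.
Compare values at every candidate in [-1, 6]: P(-1) = -87/2,  P(2) = 24,  P(5) = 21/2,  P(6) = 16.
Hence the absolute maximum is 24 at t = 2.

24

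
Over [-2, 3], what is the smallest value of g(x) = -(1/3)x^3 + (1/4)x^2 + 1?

-23/4

The derivative is -x^2 + (1/2)x, which vanishes at x = 0 and x = 1/2.
Candidates: g(-2) = 14/3, g(0) = 1, g(1/2) = 49/48, g(3) = -23/4.
Hence the absolute minimum is -23/4 at x = 3.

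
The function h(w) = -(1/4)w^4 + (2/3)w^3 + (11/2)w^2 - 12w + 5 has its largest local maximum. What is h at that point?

209/4

h'(w) = -w^3 + 2w^2 + 11w - 12 = 0 at w = -3, 1, 4.
Since h''(w) = -3w^2 + 4w + 11, we get h''(-3) = -28 < 0 ⇒ local maximum; h''(1) = 12 > 0 ⇒ local minimum; h''(4) = -21 < 0 ⇒ local maximum.
So the largest local maximum value is h(-3) = 209/4.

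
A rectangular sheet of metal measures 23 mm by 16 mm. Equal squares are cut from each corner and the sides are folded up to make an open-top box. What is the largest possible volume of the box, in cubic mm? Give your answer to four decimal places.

With cut size x, the volume is V(x) = x(23 − 2x)(16 − 2x) for 0 < x < 8.
V'(x) = 12x^2 − 156x + 368. Setting V'(x) = 0 gives x ≈ 3.0966 (the root in (0, 8)).
V''(x) = 24x − 156 is negative there, so this is the maximum; V ≈ 510.3845.

510.3845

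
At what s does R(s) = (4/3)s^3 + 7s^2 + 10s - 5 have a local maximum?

-5/2

R'(s) = 4s^2 + 14s + 10 = 0 at s = -5/2, -1.
R''(s) = 8s + 14. R''(-5/2) = -6 < 0 ⇒ local maximum; R''(-1) = 6 > 0 ⇒ local minimum.
The local maximum is R(-5/2) = -85/12.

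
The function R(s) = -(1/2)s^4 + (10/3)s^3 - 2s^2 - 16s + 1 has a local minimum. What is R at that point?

Critical points: R'(s) = -2s^3 + 10s^2 - 4s - 16 vanishes at s = -1, 2, 4.
R''(s) = -6s^2 + 20s - 4. R''(-1) = -30 < 0 ⇒ local maximum; R''(2) = 12 > 0 ⇒ local minimum; R''(4) = -20 < 0 ⇒ local maximum.
The local minimum is R(2) = -61/3.

-61/3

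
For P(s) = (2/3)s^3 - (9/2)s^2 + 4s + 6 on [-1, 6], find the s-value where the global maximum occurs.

Differentiating, P'(s) = 2s^2 - 9s + 4; which vanishes at s = 1/2 and s = 4.
Compare values at every candidate in [-1, 6]: P(-1) = -19/6,  P(1/2) = 167/24,  P(4) = -22/3,  P(6) = 12.
Hence the absolute maximum is 12 at s = 6.

6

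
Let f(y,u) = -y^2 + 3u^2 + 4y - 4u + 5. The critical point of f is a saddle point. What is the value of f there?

23/3

∂f/∂y = -2y + 4 = 0 and ∂f/∂u = 6u - 4 = 0, so (y, u) = (2, 2/3).
The Hessian has f_{yy} = -2, f_{uu} = 6, f_{yu} = 0, giving D = -12 < 0, so the point is a saddle point.
f(2, 2/3) = 23/3.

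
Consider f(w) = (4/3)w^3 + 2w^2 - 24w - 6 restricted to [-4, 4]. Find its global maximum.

48

Differentiating, f'(w) = 4w^2 + 4w - 24; which vanishes at w = -3 and w = 2.
Compare values at every candidate in [-4, 4]: f(-4) = 110/3, f(-3) = 48, f(2) = -106/3, f(4) = 46/3.
The maximum over the interval is 48, attained at w = -3.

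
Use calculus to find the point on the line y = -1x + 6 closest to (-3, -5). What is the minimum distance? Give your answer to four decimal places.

9.8995

Minimize D(x)^2 = (x + 3)^2 + (-x + 11)^2.
d/dx[D^2] = 2(x + 3) + 2·(-1)·(-x + 11) = 0 ⇒ x = 4.
Then y = 2 and the distance is √(98) ≈ 9.8995.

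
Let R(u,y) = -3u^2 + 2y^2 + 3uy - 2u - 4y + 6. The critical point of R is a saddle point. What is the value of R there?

134/33

∂R/∂u = -6u + 3y - 2 = 0 and ∂R/∂y = 3u + 4y - 4 = 0, so (u, y) = (4/33, 10/11).
The Hessian has R_{uu} = -6, R_{yy} = 4, R_{uy} = 3, giving D = -33 < 0, so the point is a saddle point.
R(4/33, 10/11) = 134/33.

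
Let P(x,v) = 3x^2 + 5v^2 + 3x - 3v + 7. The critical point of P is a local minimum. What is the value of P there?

29/5

∂P/∂x = 6x + 3 = 0 and ∂P/∂v = 10v - 3 = 0, so (x, v) = (-1/2, 3/10).
The Hessian has P_{xx} = 6, P_{vv} = 10, P_{xv} = 0, giving D = 60 > 0 with P_{xx} > 0, so the point is a local minimum.
P(-1/2, 3/10) = 29/5.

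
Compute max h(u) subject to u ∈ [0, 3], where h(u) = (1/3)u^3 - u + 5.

h'(u) = u^2 - 1, whose only zero in [0, 3] is u = 1.
Evaluating at the critical points and endpoints: h(0) = 5,  h(1) = 13/3,  h(3) = 11.
So the maximum is h(3) = 11.

11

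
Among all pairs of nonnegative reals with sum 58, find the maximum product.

841

With x + y = 58, the product is P(x) = x(58 − x).
P'(x) = 58 − 2x = 0 gives x = 29; P'' = −2 < 0, so this is the maximum.
P = 29·29 = 841.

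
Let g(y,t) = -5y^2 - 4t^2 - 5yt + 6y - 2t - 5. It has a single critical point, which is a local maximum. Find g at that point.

-51/55

∂g/∂y = -10y - 5t + 6 = 0 and ∂g/∂t = -5y - 8t - 2 = 0, so (y, t) = (58/55, -10/11).
The Hessian has g_{yy} = -10, g_{tt} = -8, g_{yt} = -5, giving D = 55 > 0 with g_{yy} < 0, so the point is a local maximum.
g(58/55, -10/11) = -51/55.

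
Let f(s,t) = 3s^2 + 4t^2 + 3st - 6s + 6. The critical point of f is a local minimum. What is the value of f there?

∂f/∂s = 6s + 3t - 6 = 0 and ∂f/∂t = 3s + 8t = 0, so (s, t) = (16/13, -6/13).
The Hessian has f_{ss} = 6, f_{tt} = 8, f_{st} = 3, giving D = 39 > 0 with f_{ss} > 0, so the point is a local minimum.
f(16/13, -6/13) = 30/13.

30/13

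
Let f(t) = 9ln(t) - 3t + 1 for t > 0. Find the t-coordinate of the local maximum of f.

3

f'(t) = 9/t − 3 = 0 gives t = 3.
f''(t) = -9/t², which is negative for t > 0, so this is a local maximum.
f(3) = 9·ln(3) - 9 + 1 ≈ 1.8875.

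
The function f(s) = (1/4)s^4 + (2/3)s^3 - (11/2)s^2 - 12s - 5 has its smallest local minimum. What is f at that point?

Critical points: f'(s) = s^3 + 2s^2 - 11s - 12 vanishes at s = -4, -1, 3.
Since f''(s) = 3s^2 + 4s - 11, we get f''(-4) = 21 > 0 ⇒ local minimum; f''(-1) = -12 < 0 ⇒ local maximum; f''(3) = 28 > 0 ⇒ local minimum.
So the smallest local minimum value is f(3) = -209/4.

-209/4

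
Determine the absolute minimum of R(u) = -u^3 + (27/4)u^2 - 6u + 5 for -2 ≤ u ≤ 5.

57/16

The derivative is -3u^2 + (27/2)u - 6, which vanishes at u = 1/2 and u = 4.
Candidates: R(-2) = 52,  R(1/2) = 57/16,  R(4) = 25,  R(5) = 75/4.
The minimum over the interval is 57/16, attained at u = 1/2.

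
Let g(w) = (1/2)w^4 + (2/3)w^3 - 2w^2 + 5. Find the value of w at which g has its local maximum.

g'(w) = 2w^3 + 2w^2 - 4w = 0 at w = -2, 0, 1.
g''(w) = 6w^2 + 4w - 4. g''(-2) = 12 > 0 ⇒ local minimum; g''(0) = -4 < 0 ⇒ local maximum; g''(1) = 6 > 0 ⇒ local minimum.
The local maximum is g(0) = 5.

0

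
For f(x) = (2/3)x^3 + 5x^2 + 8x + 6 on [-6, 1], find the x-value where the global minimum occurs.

The derivative is 2x^2 + 10x + 8, which vanishes at x = -4 and x = -1.
Evaluating at the critical points and endpoints: f(-6) = -6, f(-4) = 34/3, f(-1) = 7/3, f(1) = 59/3.
Hence the absolute minimum is -6 at x = -6.

-6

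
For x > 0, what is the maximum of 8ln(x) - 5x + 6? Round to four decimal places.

1.7600

h'(x) = 8/x − 5 = 0 gives x = 8/5.
h''(x) = -8/x², which is negative for x > 0, so this is a local maximum.
h(8/5) = 8·ln(8/5) - 8 + 6 ≈ 1.7600.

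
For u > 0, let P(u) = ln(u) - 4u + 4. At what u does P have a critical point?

1/4

P'(u) = 1/u − 4 = 0 gives u = 1/4.
P''(u) = -1/u², which is negative for u > 0, so this is a local maximum.
P(1/4) = 1·ln(1/4) - 1 + 4 ≈ 1.6137.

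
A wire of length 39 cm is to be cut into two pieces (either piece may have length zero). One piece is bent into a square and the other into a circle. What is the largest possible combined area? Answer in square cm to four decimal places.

121.0373

Let x be the length used for the square. Square side x/4; circle radius (39−x)/(2π).
A(x) = (x/4)² + π·((39−x)/(2π))² = x²/16 + (39−x)²/(4π) for 0 ≤ x ≤ 39. A'(x) = x/8 − (39−x)/(2π) = 0 gives x = 4·39/(π+4) ≈ 21.8439.
A'' > 0, so the interior critical point is a minimum; the maximum is at an endpoint. A(0) = 121.0373 and A(39) = 95.0625, so the largest area is 121.0373.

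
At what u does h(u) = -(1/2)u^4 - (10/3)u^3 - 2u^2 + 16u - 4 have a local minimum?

-2

h'(u) = -2u^3 - 10u^2 - 4u + 16. Setting h'(u) = 0 gives u ∈ {-4, -2, 1}.
h''(u) = -6u^2 - 20u - 4. h''(-4) = -20 < 0 ⇒ local maximum; h''(-2) = 12 > 0 ⇒ local minimum; h''(1) = -30 < 0 ⇒ local maximum.
The local minimum is h(-2) = -76/3.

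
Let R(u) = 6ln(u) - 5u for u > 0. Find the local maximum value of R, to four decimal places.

-4.9061

R'(u) = 6/u − 5 = 0 gives u = 6/5.
R''(u) = -6/u², which is negative for u > 0, so this is a local maximum.
R(6/5) = 6·ln(6/5) - 6 ≈ -4.9061.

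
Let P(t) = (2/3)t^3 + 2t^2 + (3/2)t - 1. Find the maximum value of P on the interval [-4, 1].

19/6

The derivative is 2t^2 + 4t + 3/2, which vanishes at t = -3/2 and t = -1/2.
Candidates: P(-4) = -53/3,  P(-3/2) = -1,  P(-1/2) = -4/3,  P(1) = 19/6.
Hence the absolute maximum is 19/6 at t = 1.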